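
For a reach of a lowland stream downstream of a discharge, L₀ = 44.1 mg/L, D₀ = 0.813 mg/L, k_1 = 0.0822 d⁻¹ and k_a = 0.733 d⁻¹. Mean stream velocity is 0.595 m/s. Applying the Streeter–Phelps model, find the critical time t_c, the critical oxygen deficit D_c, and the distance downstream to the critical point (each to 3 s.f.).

t_c = [1/(k_a−k_1)] ln[(k_a/k_1)(1 − D₀(k_a−k_1)/(k_1 L₀))]
= [1/(0.733−0.0822)] ln[(0.733/0.0822)(1 − 0.813×0.6508/(0.0822×44.1))]
= (1/0.6508) ln[8.917 × 0.8540] = 1.537 × ln(7.616) = 1.537 × 2.030 = 3.120 d.
D_c = (k_1/k_a) L₀ e^(−k_1 t_c) = (0.0822/0.733) × 44.1 × e^(−0.0822×3.120) = 0.1121 × 44.1 × 0.7738 = 3.827 mg/L.
x_c = v t_c = 0.595 m/s × 3.120 d × 86400 s/d = 160400 m ≈ 160 km.

t_c ≈ 3.12 d; D_c ≈ 3.83 mg/L; x_c ≈ 160 km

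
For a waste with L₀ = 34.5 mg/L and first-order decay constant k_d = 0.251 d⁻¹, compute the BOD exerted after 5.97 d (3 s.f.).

y_t = L₀(1 − e^(−k_d t)) = 34.5 × (1 − e^(−0.251×5.97))
= 34.5 × (1 − 0.2235) = 34.5 × 0.7765 = 26.79 mg/L.

y ≈ 26.8 mg/L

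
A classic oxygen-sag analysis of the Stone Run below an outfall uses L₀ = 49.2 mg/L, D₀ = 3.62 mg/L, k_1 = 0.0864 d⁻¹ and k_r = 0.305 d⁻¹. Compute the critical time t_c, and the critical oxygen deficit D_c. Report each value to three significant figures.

t_c ≈ 4.83 d; D_c ≈ 9.18 mg/L

t_c = [1/(k_r−k_1)] ln[(k_r/k_1)(1 − D₀(k_r−k_1)/(k_1 L₀))]
= [1/(0.305−0.0864)] ln[(0.305/0.0864)(1 − 3.62×0.2186/(0.0864×49.2))]
= (1/0.2186) ln[3.530 × 0.8138] = 4.575 × ln(2.873) = 4.575 × 1.055 = 4.828 d.
D_c = (k_1/k_r) L₀ e^(−k_1 t_c) = (0.0864/0.305) × 49.2 × e^(−0.0864×4.828) = 0.2833 × 49.2 × 0.6589 = 9.184 mg/L.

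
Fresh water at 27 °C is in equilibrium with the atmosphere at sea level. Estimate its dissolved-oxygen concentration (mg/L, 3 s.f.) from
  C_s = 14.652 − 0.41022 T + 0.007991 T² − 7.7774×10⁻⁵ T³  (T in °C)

C_s = 14.652 − 0.41022×27 + 0.007991×27² − 7.7774×10⁻⁵×27³ = 7.871 mg/L.

C_s ≈ 7.87 mg/L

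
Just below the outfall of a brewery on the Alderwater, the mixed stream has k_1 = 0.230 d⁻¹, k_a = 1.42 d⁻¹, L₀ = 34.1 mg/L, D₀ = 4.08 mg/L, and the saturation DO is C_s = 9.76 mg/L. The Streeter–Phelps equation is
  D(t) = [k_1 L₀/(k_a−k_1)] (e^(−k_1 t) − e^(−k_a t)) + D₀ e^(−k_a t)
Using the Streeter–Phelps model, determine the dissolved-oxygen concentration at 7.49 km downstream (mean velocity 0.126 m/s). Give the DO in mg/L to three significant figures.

DO ≈ 5.08 mg/L

Travel time t = x/v = 7.49 km / (0.126 m/s) = 7490 m / 0.126 m/s = 59440 s = 0.6880 d.
k_1 L₀/(k_a−k_1) = 0.230×34.1/(1.42−0.230) = 7.843/1.190 = 6.591 mg/L.
e^(−k_1 t) = e^(−0.230×0.6880) = 0.8536; e^(−k_a t) = e^(−1.42×0.6880) = 0.3764.
D = 6.591 × (0.8536 − 0.3764) + 4.08 × 0.3764 = 3.145 + 1.536 = 4.681 mg/L.
DO = C_s − D = 9.76 − 4.681 = 5.079 mg/L.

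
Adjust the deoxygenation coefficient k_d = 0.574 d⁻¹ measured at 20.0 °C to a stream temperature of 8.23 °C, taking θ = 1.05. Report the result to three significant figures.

k_d(T₂) = k_d(T₁) · θ^(T₂−T₁) = 0.574 × 1.05^(8.23−20.0)
= 0.574 × 1.05^-11.8 = 0.574 × 0.5631 = 0.3232 d⁻¹.

k_d ≈ 0.323 d⁻¹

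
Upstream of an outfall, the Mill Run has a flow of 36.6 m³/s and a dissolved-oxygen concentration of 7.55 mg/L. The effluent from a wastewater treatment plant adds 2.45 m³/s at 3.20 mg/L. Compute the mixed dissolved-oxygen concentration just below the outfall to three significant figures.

Flow-weighted mixing: C = (Q_r C_r + Q_w C_w)/(Q_r + Q_w)
= (36.6×7.55 + 2.45×3.20)/(36.6 + 2.45) = 284.2/39.05 = 7.277 mg/L.

7.28 mg/L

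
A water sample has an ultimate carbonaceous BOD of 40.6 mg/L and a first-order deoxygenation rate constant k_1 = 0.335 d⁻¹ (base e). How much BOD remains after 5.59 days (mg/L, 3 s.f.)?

L_t = L₀ e^(−k_1 t) = 40.6 × e^(−0.335×5.59) = 40.6 × 0.1537 = 6.241 mg/L.

L ≈ 6.24 mg/L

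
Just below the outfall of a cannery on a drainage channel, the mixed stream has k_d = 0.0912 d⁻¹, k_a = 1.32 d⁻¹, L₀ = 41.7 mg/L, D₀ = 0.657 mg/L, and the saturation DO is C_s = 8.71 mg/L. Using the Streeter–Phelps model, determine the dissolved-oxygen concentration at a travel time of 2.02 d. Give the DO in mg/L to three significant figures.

k_d L₀/(k_a−k_d) = 0.0912×41.7/(1.32−0.0912) = 3.803/1.229 = 3.095 mg/L.
e^(−k_d t) = e^(−0.0912×2.020) = 0.8317; e^(−k_a t) = e^(−1.32×2.020) = 0.06950.
D = 3.095 × (0.8317 − 0.06950) + 0.657 × 0.06950 = 2.359 + 0.04566 = 2.405 mg/L.
DO = C_s − D = 8.71 − 2.405 = 6.305 mg/L.

DO ≈ 6.31 mg/L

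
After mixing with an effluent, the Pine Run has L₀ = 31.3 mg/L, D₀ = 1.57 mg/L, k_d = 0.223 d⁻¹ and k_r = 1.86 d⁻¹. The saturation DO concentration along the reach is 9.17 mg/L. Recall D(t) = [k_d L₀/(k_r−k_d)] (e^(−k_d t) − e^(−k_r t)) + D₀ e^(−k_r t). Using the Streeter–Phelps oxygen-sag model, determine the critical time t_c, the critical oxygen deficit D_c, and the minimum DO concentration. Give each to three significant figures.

t_c = [1/(k_r−k_d)] ln[(k_r/k_d)(1 − D₀(k_r−k_d)/(k_d L₀))]
= [1/(1.86−0.223)] ln[(1.86/0.223)(1 − 1.57×1.637/(0.223×31.3))]
= (1/1.637) ln[8.341 × 0.6318] = 0.6109 × ln(5.270) = 0.6109 × 1.662 = 1.015 d.
D_c = (k_d/k_r) L₀ e^(−k_d t_c) = (0.223/1.86) × 31.3 × e^(−0.223×1.015) = 0.1199 × 31.3 × 0.7974 = 2.992 mg/L.
Minimum DO = C_s − D_c = 9.17 − 2.992 = 6.178 mg/L.

t_c ≈ 1.02 d; D_c ≈ 2.99 mg/L; min DO ≈ 6.18 mg/L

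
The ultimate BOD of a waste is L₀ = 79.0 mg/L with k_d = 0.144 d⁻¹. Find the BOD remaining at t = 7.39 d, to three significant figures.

L_t = L₀ e^(−k_d t) = 79.0 × e^(−0.144×7.39) = 79.0 × 0.3450 = 27.26 mg/L.

L ≈ 27.3 mg/L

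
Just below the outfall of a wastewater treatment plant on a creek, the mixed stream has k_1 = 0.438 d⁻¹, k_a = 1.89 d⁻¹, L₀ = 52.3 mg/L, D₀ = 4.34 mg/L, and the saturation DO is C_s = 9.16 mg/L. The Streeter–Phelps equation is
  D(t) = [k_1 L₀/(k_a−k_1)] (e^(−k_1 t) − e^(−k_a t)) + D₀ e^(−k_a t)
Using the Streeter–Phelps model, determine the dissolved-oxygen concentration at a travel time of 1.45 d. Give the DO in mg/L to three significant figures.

k_1 L₀/(k_a−k_1) = 0.438×52.3/(1.89−0.438) = 22.91/1.452 = 15.78 mg/L.
e^(−k_1 t) = e^(−0.438×1.450) = 0.5299; e^(−k_a t) = e^(−1.89×1.450) = 0.06454.
D = 15.78 × (0.5299 − 0.06454) + 4.34 × 0.06454 = 7.341 + 0.2801 = 7.622 mg/L.
DO = C_s − D = 9.16 − 7.622 = 1.538 mg/L.

DO ≈ 1.54 mg/L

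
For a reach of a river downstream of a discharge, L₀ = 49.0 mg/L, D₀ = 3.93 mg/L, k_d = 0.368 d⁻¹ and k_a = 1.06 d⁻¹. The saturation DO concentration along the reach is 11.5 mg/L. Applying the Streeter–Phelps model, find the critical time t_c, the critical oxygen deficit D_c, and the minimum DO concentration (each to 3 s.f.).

t_c = [1/(k_a−k_d)] ln[(k_a/k_d)(1 − D₀(k_a−k_d)/(k_d L₀))]
= [1/(1.06−0.368)] ln[(1.06/0.368)(1 − 3.93×0.6920/(0.368×49.0))]
= (1/0.6920) ln[2.880 × 0.8492] = 1.445 × ln(2.446) = 1.445 × 0.8945 = 1.293 d.
L(t_c) = L₀ e^(−k_d t_c) = 49.0 × 0.6215 = 30.45 mg/L, and at the critical point k_a D_c = k_d L, so D_c = (0.368/1.06) × 30.45 = 10.57 mg/L.
Minimum DO = C_s − D_c = 11.5 − 10.57 = 0.9280 mg/L.

t_c ≈ 1.29 d; D_c ≈ 10.6 mg/L; min DO ≈ 0.928 mg/L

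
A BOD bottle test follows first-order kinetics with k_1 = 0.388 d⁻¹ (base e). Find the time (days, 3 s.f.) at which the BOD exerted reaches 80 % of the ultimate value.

y/L₀ = 1 − e^(−k_1 t) = 0.80 ⇒ e^(−k_1 t) = 0.200
t = −ln(0.200) / 0.388 = 1.609 / 0.388 = 4.148 d.

t ≈ 4.15 d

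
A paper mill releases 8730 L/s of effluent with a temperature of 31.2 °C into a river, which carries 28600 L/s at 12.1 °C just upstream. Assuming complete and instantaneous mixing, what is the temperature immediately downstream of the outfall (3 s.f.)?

16.6 °C

Flow-weighted mixing: C = (Q_r C_r + Q_w C_w)/(Q_r + Q_w)
= (28600×12.1 + 8730×31.2)/(28600 + 8730) = 618400/37330 = 16.57 °C.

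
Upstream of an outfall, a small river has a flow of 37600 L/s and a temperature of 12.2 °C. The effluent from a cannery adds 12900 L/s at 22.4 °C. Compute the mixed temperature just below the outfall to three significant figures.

Flow-weighted mixing: C = (Q_r C_r + Q_w C_w)/(Q_r + Q_w)
= (37600×12.2 + 12900×22.4)/(37600 + 12900) = 747700/50500 = 14.81 °C.

14.8 °C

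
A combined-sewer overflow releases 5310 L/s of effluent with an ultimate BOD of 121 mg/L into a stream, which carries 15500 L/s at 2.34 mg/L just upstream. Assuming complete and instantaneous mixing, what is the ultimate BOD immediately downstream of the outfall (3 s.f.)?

32.6 mg/L

Flow-weighted mixing: C = (Q_r C_r + Q_w C_w)/(Q_r + Q_w)
= (15500×2.34 + 5310×121)/(15500 + 5310) = 678800/20810 = 32.62 mg/L.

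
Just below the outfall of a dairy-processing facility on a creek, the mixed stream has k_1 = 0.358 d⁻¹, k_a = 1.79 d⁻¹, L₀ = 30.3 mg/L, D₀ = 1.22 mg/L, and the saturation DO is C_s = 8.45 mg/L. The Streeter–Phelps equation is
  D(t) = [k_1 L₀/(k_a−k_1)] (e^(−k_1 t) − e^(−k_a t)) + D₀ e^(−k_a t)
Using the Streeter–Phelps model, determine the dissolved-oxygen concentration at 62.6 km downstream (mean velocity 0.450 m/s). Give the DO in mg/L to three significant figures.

Travel time t = x/v = 62.6 km / (0.450 m/s) = 62600 m / 0.450 m/s = 139100 s = 1.610 d.
k_1 L₀/(k_a−k_1) = 0.358×30.3/(1.79−0.358) = 10.85/1.432 = 7.575 mg/L.
e^(−k_1 t) = e^(−0.358×1.610) = 0.5619; e^(−k_a t) = e^(−1.79×1.610) = 0.05602.
D = 7.575 × (0.5619 − 0.05602) + 1.22 × 0.05602 = 3.832 + 0.06834 = 3.900 mg/L.
DO = C_s − D = 8.45 − 3.900 = 4.550 mg/L.

DO ≈ 4.55 mg/L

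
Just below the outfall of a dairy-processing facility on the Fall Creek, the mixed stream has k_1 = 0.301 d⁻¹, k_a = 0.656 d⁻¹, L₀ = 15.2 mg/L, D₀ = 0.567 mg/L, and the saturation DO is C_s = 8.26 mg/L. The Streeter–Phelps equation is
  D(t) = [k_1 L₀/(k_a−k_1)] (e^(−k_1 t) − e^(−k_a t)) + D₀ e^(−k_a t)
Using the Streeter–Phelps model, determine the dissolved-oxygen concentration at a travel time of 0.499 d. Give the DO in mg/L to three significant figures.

DO ≈ 6.05 mg/L

k_1 L₀/(k_a−k_1) = 0.301×15.2/(0.656−0.301) = 4.575/0.3550 = 12.89 mg/L.
e^(−k_1 t) = e^(−0.301×0.4990) = 0.8605; e^(−k_a t) = e^(−0.656×0.4990) = 0.7208.
D = 12.89 × (0.8605 − 0.7208) + 0.567 × 0.7208 = 1.800 + 0.4087 = 2.209 mg/L.
DO = C_s − D = 8.26 − 2.209 = 6.051 mg/L.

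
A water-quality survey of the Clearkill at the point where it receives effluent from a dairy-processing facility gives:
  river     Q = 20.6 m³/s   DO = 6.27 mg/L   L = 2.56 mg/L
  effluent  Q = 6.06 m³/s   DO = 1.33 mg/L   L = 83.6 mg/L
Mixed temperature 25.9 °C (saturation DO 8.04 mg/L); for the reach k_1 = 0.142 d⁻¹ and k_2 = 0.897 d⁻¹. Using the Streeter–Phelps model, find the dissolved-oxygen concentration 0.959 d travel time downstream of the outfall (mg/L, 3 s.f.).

Mixed DO = (20.6×6.27 + 6.06×1.33)/(20.6+6.06) = 137.2/26.66 = 5.147 mg/L.
Mixed L₀ = (20.6×2.56 + 6.06×83.6)/(26.66) = 559.4/26.66 = 20.98 mg/L.
Initial deficit D₀ = C_s − DO₀ = 8.04 − 5.147 = 2.893 mg/L.
D(0.959) = [0.142×20.98/(0.897−0.142)](e^(−0.142×0.959) − e^(−0.897×0.959)) + 2.893 e^(−0.897×0.959)
= 3.946 × (0.8727 − 0.4231) + 2.893 × 0.4231 = 2.998 mg/L.
DO = 8.04 − 2.998 = 5.042 mg/L.

DO ≈ 5.04 mg/L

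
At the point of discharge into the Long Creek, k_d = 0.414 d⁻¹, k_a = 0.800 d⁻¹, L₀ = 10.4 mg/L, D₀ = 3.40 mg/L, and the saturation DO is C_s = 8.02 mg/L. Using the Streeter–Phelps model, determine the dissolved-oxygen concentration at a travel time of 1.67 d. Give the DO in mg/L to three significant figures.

DO ≈ 4.47 mg/L

k_d L₀/(k_a−k_d) = 0.414×10.4/(0.800−0.414) = 4.306/0.3860 = 11.15 mg/L.
e^(−k_d t) = e^(−0.414×1.670) = 0.5009; e^(−k_a t) = e^(−0.800×1.670) = 0.2629.
D = 11.15 × (0.5009 − 0.2629) + 3.40 × 0.2629 = 2.655 + 0.8938 = 3.548 mg/L.
DO = C_s − D = 8.02 − 3.548 = 4.472 mg/L.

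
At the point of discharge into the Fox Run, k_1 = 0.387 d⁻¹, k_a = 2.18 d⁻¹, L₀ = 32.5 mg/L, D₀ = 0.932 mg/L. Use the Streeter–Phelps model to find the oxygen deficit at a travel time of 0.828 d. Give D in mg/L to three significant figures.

D ≈ 4.09 mg/L

k_1 L₀/(k_a−k_1) = 0.387×32.5/(2.18−0.387) = 12.58/1.793 = 7.015 mg/L.
e^(−k_1 t) = e^(−0.387×0.8280) = 0.7258; e^(−k_a t) = e^(−2.18×0.8280) = 0.1645.
D = 7.015 × (0.7258 − 0.1645) + 0.932 × 0.1645 = 3.938 + 0.1533 = 4.091 mg/L.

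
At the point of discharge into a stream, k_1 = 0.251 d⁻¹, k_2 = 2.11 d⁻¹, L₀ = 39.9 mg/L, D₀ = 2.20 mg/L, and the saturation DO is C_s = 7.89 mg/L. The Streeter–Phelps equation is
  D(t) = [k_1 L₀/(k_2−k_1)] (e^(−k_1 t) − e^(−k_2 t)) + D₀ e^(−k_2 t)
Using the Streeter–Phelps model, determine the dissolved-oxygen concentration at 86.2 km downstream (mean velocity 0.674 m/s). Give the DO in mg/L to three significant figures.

DO ≈ 4.31 mg/L

Travel time t = x/v = 86.2 km / (0.674 m/s) = 86200 m / 0.674 m/s = 127900 s = 1.480 d.
k_1 L₀/(k_2−k_1) = 0.251×39.9/(2.11−0.251) = 10.01/1.859 = 5.387 mg/L.
e^(−k_1 t) = e^(−0.251×1.480) = 0.6897; e^(−k_2 t) = e^(−2.11×1.480) = 0.04401.
D = 5.387 × (0.6897 − 0.04401) + 2.20 × 0.04401 = 3.478 + 0.09682 = 3.575 mg/L.
DO = C_s − D = 7.89 − 3.575 = 4.315 mg/L.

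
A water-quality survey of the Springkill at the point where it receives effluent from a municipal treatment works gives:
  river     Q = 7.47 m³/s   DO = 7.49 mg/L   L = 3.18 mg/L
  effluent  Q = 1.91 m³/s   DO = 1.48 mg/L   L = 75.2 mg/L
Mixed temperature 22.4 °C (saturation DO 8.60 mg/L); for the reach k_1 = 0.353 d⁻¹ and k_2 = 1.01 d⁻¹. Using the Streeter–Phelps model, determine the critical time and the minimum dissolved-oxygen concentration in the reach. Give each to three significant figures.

Mixed DO = (7.47×7.49 + 1.91×1.48)/(7.47+1.91) = 58.78/9.380 = 6.266 mg/L.
Mixed L₀ = (7.47×3.18 + 1.91×75.2)/(9.380) = 167.4/9.380 = 17.85 mg/L.
Initial deficit D₀ = C_s − DO₀ = 8.60 − 6.266 = 2.334 mg/L.
t_c = (1/0.6570) ln[(1.01/0.353)(1 − 2.334×0.6570/(0.353×17.85))] = 1.522 × ln(2.165) = 1.176 d.
D_c = (0.353/1.01) × 17.85 × e^(−0.353×1.176) = 0.3495 × 17.85 × 0.6604 = 4.119 mg/L.
Minimum DO = 8.60 − 4.119 = 4.481 mg/L.

t_c ≈ 1.18 d; minimum DO ≈ 4.48 mg/L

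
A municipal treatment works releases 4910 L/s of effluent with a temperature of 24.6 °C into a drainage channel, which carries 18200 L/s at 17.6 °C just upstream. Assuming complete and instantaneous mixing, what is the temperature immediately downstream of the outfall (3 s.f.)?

19.1 °C

Flow-weighted mixing: C = (Q_r C_r + Q_w C_w)/(Q_r + Q_w)
= (18200×17.6 + 4910×24.6)/(18200 + 4910) = 441100/23110 = 19.09 °C.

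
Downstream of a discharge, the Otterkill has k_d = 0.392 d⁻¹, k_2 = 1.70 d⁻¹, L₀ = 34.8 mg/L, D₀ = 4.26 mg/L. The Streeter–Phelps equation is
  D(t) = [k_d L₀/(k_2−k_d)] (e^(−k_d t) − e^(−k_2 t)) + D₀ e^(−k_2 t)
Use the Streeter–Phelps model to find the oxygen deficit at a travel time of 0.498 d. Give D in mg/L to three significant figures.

k_d L₀/(k_2−k_d) = 0.392×34.8/(1.70−0.392) = 13.64/1.308 = 10.43 mg/L.
e^(−k_d t) = e^(−0.392×0.4980) = 0.8227; e^(−k_2 t) = e^(−1.70×0.4980) = 0.4289.
D = 10.43 × (0.8227 − 0.4289) + 4.26 × 0.4289 = 4.107 + 1.827 = 5.934 mg/L.

D ≈ 5.93 mg/L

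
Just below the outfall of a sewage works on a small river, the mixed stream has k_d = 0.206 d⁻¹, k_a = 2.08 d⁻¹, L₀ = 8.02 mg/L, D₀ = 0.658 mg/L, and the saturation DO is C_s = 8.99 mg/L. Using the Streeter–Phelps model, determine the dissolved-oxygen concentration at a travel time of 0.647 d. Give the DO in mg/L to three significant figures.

DO ≈ 8.28 mg/L

k_d L₀/(k_a−k_d) = 0.206×8.02/(2.08−0.206) = 1.652/1.874 = 0.8816 mg/L.
e^(−k_d t) = e^(−0.206×0.6470) = 0.8752; e^(−k_a t) = e^(−2.08×0.6470) = 0.2603.
D = 0.8816 × (0.8752 − 0.2603) + 0.658 × 0.2603 = 0.5421 + 0.1713 = 0.7134 mg/L.
DO = C_s − D = 8.99 − 0.7134 = 8.277 mg/L.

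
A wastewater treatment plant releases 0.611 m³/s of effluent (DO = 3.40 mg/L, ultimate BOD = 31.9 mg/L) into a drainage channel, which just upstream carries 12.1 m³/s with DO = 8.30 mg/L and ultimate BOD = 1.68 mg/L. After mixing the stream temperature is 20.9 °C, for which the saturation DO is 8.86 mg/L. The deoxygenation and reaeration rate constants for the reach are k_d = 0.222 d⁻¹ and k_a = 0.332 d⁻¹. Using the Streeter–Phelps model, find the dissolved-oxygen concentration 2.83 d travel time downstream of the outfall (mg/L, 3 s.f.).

DO ≈ 7.65 mg/L

Mixed DO = (12.1×8.30 + 0.611×3.40)/(12.1+0.611) = 102.5/12.71 = 8.064 mg/L.
Mixed L₀ = (12.1×1.68 + 0.611×31.9)/(12.71) = 39.82/12.71 = 3.133 mg/L.
Initial deficit D₀ = C_s − DO₀ = 8.86 − 8.064 = 0.7955 mg/L.
D(2.83) = [0.222×3.133/(0.332−0.222)](e^(−0.222×2.83) − e^(−0.332×2.83)) + 0.7955 e^(−0.332×2.83)
= 6.322 × (0.5335 − 0.3908) + 0.7955 × 0.3908 = 1.213 mg/L.
DO = 8.86 − 1.213 = 7.647 mg/L.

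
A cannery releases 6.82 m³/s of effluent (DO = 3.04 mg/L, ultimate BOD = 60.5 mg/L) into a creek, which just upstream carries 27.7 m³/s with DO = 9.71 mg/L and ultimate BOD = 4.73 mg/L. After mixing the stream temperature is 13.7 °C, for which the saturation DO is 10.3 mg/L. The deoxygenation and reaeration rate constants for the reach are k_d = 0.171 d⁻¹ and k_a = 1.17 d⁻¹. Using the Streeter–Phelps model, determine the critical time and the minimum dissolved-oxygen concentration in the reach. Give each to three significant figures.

t_c ≈ 0.694 d; minimum DO ≈ 8.26 mg/L

Mixed DO = (27.7×9.71 + 6.82×3.04)/(27.7+6.82) = 289.7/34.52 = 8.392 mg/L.
Mixed L₀ = (27.7×4.73 + 6.82×60.5)/(34.52) = 543.6/34.52 = 15.75 mg/L.
Initial deficit D₀ = C_s − DO₀ = 10.3 − 8.392 = 1.908 mg/L.
t_c = (1/0.9990) ln[(1.17/0.171)(1 − 1.908×0.9990/(0.171×15.75))] = 1.001 × ln(2.000) = 0.6937 d.
D_c = (0.171/1.17) × 15.75 × e^(−0.171×0.6937) = 0.1462 × 15.75 × 0.8881 = 2.044 mg/L.
Minimum DO = 10.3 − 2.044 = 8.256 mg/L.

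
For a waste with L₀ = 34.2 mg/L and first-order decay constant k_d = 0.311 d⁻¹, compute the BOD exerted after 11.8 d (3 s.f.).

y ≈ 33.3 mg/L

y_t = L₀(1 − e^(−k_d t)) = 34.2 × (1 − e^(−0.311×11.8))
= 34.2 × (1 − 0.02548) = 34.2 × 0.9745 = 33.33 mg/L.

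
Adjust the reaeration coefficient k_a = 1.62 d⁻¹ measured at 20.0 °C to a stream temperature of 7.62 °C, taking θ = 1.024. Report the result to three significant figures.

k_a(T₂) = k_a(T₁) · θ^(T₂−T₁) = 1.62 × 1.024^(7.62−20.0)
= 1.62 × 1.024^-12.4 = 1.62 × 0.7456 = 1.208 d⁻¹.

k_a ≈ 1.21 d⁻¹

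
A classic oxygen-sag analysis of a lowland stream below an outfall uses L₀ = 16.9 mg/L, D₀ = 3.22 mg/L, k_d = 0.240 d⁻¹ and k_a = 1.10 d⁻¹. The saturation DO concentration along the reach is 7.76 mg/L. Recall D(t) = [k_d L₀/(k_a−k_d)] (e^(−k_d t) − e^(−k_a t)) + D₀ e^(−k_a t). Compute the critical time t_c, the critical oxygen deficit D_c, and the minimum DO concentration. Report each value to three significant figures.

t_c ≈ 0.435 d; D_c ≈ 3.32 mg/L; min DO ≈ 4.44 mg/L

With k_a/k_d = 4.583 and 1 − D₀(k_a−k_d)/(k_d L₀) = 0.3173,
t_c = ln(4.583 × 0.3173) / (1.10 − 0.240) = ln(1.454) / 0.8600 = 0.3744/0.8600 = 0.4353 d.
D_c = (k_d/k_a) L₀ e^(−k_d t_c) = (0.240/1.10) × 16.9 × e^(−0.240×0.4353) = 0.2182 × 16.9 × 0.9008 = 3.321 mg/L.
Minimum DO = C_s − D_c = 7.76 − 3.321 = 4.439 mg/L.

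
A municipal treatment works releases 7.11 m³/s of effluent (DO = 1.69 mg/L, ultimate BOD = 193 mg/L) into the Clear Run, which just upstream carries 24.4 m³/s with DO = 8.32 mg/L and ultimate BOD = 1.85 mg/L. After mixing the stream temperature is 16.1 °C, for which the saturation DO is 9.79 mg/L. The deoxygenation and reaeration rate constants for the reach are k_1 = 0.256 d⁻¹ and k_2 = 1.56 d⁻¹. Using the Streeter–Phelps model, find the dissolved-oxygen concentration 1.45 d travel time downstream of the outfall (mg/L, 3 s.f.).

Mixed DO = (24.4×8.32 + 7.11×1.69)/(24.4+7.11) = 215.0/31.51 = 6.824 mg/L.
Mixed L₀ = (24.4×1.85 + 7.11×193)/(31.51) = 1417/31.51 = 44.98 mg/L.
Initial deficit D₀ = C_s − DO₀ = 9.79 − 6.824 = 2.966 mg/L.
D(1.45) = [0.256×44.98/(1.56−0.256)](e^(−0.256×1.45) − e^(−1.56×1.45)) + 2.966 e^(−1.56×1.45)
= 8.831 × (0.6899 − 0.1041) + 2.966 × 0.1041 = 5.482 mg/L.
DO = 9.79 − 5.482 = 4.308 mg/L.

DO ≈ 4.31 mg/L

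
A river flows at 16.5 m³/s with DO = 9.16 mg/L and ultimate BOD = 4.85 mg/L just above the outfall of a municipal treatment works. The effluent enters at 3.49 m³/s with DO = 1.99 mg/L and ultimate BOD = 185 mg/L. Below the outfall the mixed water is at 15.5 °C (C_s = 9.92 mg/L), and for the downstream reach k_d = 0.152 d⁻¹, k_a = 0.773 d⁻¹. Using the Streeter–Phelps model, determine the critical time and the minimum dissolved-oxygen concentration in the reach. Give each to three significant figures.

t_c ≈ 2.21 d; minimum DO ≈ 4.82 mg/L

Mixed DO = (16.5×9.16 + 3.49×1.99)/(16.5+3.49) = 158.1/19.99 = 7.908 mg/L.
Mixed L₀ = (16.5×4.85 + 3.49×185)/(19.99) = 725.7/19.99 = 36.30 mg/L.
Initial deficit D₀ = C_s − DO₀ = 9.92 − 7.908 = 2.012 mg/L.
t_c = (1/0.6210) ln[(0.773/0.152)(1 − 2.012×0.6210/(0.152×36.30))] = 1.610 × ln(3.934) = 2.206 d.
D_c = (0.152/0.773) × 36.30 × e^(−0.152×2.206) = 0.1966 × 36.30 × 0.7152 = 5.105 mg/L.
Minimum DO = 9.92 − 5.105 = 4.815 mg/L.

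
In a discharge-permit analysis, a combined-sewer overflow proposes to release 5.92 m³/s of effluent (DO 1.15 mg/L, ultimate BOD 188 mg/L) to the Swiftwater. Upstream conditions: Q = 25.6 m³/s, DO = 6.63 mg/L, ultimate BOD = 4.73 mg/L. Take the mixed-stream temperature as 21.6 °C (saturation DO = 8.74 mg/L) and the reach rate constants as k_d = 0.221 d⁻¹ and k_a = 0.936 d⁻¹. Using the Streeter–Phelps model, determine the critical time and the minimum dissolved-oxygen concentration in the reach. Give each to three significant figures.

t_c ≈ 1.60 d; minimum DO ≈ 2.25 mg/L

Mixed DO = (25.6×6.63 + 5.92×1.15)/(25.6+5.92) = 176.5/31.52 = 5.601 mg/L.
Mixed L₀ = (25.6×4.73 + 5.92×188)/(31.52) = 1234/31.52 = 39.15 mg/L.
Initial deficit D₀ = C_s − DO₀ = 8.74 − 5.601 = 3.139 mg/L.
t_c = (1/0.7150) ln[(0.936/0.221)(1 − 3.139×0.7150/(0.221×39.15))] = 1.399 × ln(3.137) = 1.599 d.
D_c = (0.221/0.936) × 39.15 × e^(−0.221×1.599) = 0.2361 × 39.15 × 0.7023 = 6.492 mg/L.
Minimum DO = 8.74 − 6.492 = 2.248 mg/L.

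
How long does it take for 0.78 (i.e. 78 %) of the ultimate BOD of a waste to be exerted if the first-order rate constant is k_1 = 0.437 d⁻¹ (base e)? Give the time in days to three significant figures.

t ≈ 3.46 d

y/L₀ = 1 − e^(−k_1 t) = 0.78 ⇒ e^(−k_1 t) = 0.220
t = −ln(0.220) / 0.437 = 1.514 / 0.437 = 3.465 d.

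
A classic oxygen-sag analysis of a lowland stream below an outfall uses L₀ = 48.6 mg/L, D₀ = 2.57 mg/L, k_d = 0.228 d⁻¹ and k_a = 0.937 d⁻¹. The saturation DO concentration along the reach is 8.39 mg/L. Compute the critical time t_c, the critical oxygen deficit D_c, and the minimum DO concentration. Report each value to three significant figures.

With k_a/k_d = 4.110 and 1 − D₀(k_a−k_d)/(k_d L₀) = 0.8356,
t_c = ln(4.110 × 0.8356) / (0.937 − 0.228) = ln(3.434) / 0.7090 = 1.234/0.7090 = 1.740 d.
D_c = (k_d/k_a) L₀ e^(−k_d t_c) = (0.228/0.937) × 48.6 × e^(−0.228×1.740) = 0.2433 × 48.6 × 0.6725 = 7.953 mg/L.
Minimum DO = C_s − D_c = 8.39 − 7.953 = 0.4369 mg/L.

t_c ≈ 1.74 d; D_c ≈ 7.95 mg/L; min DO ≈ 0.437 mg/L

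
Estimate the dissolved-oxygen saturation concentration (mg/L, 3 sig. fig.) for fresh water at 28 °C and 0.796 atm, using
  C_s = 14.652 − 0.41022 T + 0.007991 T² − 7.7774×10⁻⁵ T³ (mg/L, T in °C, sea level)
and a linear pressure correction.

C_s ≈ 6.15 mg/L

At sea level: C_s = 14.652 − 0.41022×28 + 0.007991×28² − 7.7774×10⁻⁵×28³ = 7.723 mg/L.
Pressure correction: C_s' = 7.723 × 0.796 = 6.148 mg/L.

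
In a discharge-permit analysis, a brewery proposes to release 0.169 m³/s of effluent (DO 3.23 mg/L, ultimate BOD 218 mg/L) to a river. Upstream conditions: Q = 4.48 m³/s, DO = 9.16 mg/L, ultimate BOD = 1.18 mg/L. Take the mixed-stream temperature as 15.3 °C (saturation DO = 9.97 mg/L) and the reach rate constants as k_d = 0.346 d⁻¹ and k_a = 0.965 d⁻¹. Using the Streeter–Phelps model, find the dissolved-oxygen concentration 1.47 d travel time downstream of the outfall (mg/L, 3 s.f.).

DO ≈ 7.90 mg/L

Mixed DO = (4.48×9.16 + 0.169×3.23)/(4.48+0.169) = 41.58/4.649 = 8.944 mg/L.
Mixed L₀ = (4.48×1.18 + 0.169×218)/(4.649) = 42.13/4.649 = 9.062 mg/L.
Initial deficit D₀ = C_s − DO₀ = 9.97 − 8.944 = 1.026 mg/L.
D(1.47) = [0.346×9.062/(0.965−0.346)](e^(−0.346×1.47) − e^(−0.965×1.47)) + 1.026 e^(−0.965×1.47)
= 5.065 × (0.6013 − 0.2421) + 1.026 × 0.2421 = 2.068 mg/L.
DO = 9.97 − 2.068 = 7.902 mg/L.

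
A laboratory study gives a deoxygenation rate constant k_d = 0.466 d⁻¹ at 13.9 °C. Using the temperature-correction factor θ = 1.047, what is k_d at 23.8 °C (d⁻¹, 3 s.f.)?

k_d ≈ 0.734 d⁻¹

k_d(T₂) = k_d(T₁) · θ^(T₂−T₁) = 0.466 × 1.047^(23.8−13.9)
= 0.466 × 1.047^9.90 = 0.466 × 1.576 = 0.7343 d⁻¹.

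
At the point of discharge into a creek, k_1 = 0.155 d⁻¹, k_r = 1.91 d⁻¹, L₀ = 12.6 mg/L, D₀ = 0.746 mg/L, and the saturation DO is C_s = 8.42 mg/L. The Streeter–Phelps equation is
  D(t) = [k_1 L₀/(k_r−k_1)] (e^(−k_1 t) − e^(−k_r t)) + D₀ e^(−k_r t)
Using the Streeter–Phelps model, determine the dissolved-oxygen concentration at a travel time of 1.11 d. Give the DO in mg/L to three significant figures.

DO ≈ 7.53 mg/L

k_1 L₀/(k_r−k_1) = 0.155×12.6/(1.91−0.155) = 1.953/1.755 = 1.113 mg/L.
e^(−k_1 t) = e^(−0.155×1.110) = 0.8419; e^(−k_r t) = e^(−1.91×1.110) = 0.1200.
D = 1.113 × (0.8419 − 0.1200) + 0.746 × 0.1200 = 0.8034 + 0.08953 = 0.8929 mg/L.
DO = C_s − D = 8.42 − 0.8929 = 7.527 mg/L.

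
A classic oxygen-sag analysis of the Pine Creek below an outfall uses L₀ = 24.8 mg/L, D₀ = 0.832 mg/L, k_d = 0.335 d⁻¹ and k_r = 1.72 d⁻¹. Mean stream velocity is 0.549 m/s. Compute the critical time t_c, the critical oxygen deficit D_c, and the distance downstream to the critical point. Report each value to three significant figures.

At the critical point dD/dt = 0, so k_d L₀ e^(−k_d t) = k_r D. Substituting D(t) from the Streeter–Phelps equation and solving for t gives
t_c = ln[(k_r/k_d)(1 − D₀(k_r−k_d)/(k_d L₀))] / (k_r−k_d).
Here k_r−k_d = 1.385 d⁻¹ and 1 − D₀(k_r−k_d)/(k_d L₀) = 1 − 0.832×1.385/(0.335×24.8) = 0.8613, so
t_c = ln(5.134 × 0.8613) / 1.385 = 1.487 / 1.385 = 1.073 d.
L(t_c) = L₀ e^(−k_d t_c) = 24.8 × 0.6980 = 17.31 mg/L, and at the critical point k_r D_c = k_d L, so D_c = (0.335/1.72) × 17.31 = 3.371 mg/L.
x_c = v t_c = 0.549 m/s × 1.073 d × 86400 s/d = 50910 m ≈ 50.9 km.

t_c ≈ 1.07 d; D_c ≈ 3.37 mg/L; x_c ≈ 50.9 km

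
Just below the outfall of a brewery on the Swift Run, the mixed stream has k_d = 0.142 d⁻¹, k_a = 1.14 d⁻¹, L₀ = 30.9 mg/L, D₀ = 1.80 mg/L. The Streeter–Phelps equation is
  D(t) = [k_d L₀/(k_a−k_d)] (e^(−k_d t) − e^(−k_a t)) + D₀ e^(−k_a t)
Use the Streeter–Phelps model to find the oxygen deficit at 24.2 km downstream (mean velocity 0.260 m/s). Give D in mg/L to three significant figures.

Travel time t = x/v = 24.2 km / (0.260 m/s) = 24200 m / 0.260 m/s = 93080 s = 1.077 d.
k_d L₀/(k_a−k_d) = 0.142×30.9/(1.14−0.142) = 4.388/0.9980 = 4.397 mg/L.
e^(−k_d t) = e^(−0.142×1.077) = 0.8582; e^(−k_a t) = e^(−1.14×1.077) = 0.2928.
D = 4.397 × (0.8582 − 0.2928) + 1.80 × 0.2928 = 2.485 + 0.5271 = 3.013 mg/L.

D ≈ 3.01 mg/L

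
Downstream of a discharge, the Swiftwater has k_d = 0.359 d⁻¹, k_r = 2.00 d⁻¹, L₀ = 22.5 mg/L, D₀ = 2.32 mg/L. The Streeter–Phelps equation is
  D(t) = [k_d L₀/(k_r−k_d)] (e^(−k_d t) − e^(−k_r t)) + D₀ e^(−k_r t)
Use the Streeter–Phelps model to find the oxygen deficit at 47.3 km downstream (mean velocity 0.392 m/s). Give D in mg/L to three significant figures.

Travel time t = x/v = 47.3 km / (0.392 m/s) = 47300 m / 0.392 m/s = 120700 s = 1.397 d.
k_d L₀/(k_r−k_d) = 0.359×22.5/(2.00−0.359) = 8.078/1.641 = 4.922 mg/L.
e^(−k_d t) = e^(−0.359×1.397) = 0.6057; e^(−k_r t) = e^(−2.00×1.397) = 0.06123.
D = 4.922 × (0.6057 − 0.06123) + 2.32 × 0.06123 = 2.680 + 0.1421 = 2.822 mg/L.

D ≈ 2.82 mg/L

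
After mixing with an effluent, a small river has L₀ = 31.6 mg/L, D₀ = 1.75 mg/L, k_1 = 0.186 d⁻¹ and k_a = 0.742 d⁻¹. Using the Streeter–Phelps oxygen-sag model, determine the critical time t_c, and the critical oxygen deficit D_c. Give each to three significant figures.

t_c ≈ 2.16 d; D_c ≈ 5.30 mg/L

With k_a/k_1 = 3.989 and 1 − D₀(k_a−k_1)/(k_1 L₀) = 0.8345,
t_c = ln(3.989 × 0.8345) / (0.742 − 0.186) = ln(3.329) / 0.5560 = 1.203/0.5560 = 2.163 d.
D_c = (k_1/k_a) L₀ e^(−k_1 t_c) = (0.186/0.742) × 31.6 × e^(−0.186×2.163) = 0.2507 × 31.6 × 0.6688 = 5.298 mg/L.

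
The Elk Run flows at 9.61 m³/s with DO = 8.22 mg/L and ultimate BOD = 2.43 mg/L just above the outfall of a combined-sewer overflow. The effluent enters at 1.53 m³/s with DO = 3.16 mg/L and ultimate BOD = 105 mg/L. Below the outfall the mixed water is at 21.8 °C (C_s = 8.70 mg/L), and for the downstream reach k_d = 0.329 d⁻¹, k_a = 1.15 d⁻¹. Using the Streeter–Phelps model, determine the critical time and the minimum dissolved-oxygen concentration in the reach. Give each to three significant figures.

t_c ≈ 1.29 d; minimum DO ≈ 5.61 mg/L

Mixed DO = (9.61×8.22 + 1.53×3.16)/(9.61+1.53) = 83.83/11.14 = 7.525 mg/L.
Mixed L₀ = (9.61×2.43 + 1.53×105)/(11.14) = 184.0/11.14 = 16.52 mg/L.
Initial deficit D₀ = C_s − DO₀ = 8.70 − 7.525 = 1.175 mg/L.
t_c = (1/0.8210) ln[(1.15/0.329)(1 − 1.175×0.8210/(0.329×16.52))] = 1.218 × ln(2.875) = 1.286 d.
D_c = (0.329/1.15) × 16.52 × e^(−0.329×1.286) = 0.2861 × 16.52 × 0.6550 = 3.095 mg/L.
Minimum DO = 8.70 − 3.095 = 5.605 mg/L.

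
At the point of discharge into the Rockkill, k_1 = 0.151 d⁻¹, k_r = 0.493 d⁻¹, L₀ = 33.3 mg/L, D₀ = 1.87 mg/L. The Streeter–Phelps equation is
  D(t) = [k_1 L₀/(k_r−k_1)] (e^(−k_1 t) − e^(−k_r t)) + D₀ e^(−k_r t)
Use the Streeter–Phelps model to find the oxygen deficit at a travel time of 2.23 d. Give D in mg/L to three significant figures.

D ≈ 6.22 mg/L

k_1 L₀/(k_r−k_1) = 0.151×33.3/(0.493−0.151) = 5.028/0.3420 = 14.70 mg/L.
e^(−k_1 t) = e^(−0.151×2.230) = 0.7141; e^(−k_r t) = e^(−0.493×2.230) = 0.3331.
D = 14.70 × (0.7141 − 0.3331) + 1.87 × 0.3331 = 5.602 + 0.6228 = 6.225 mg/L.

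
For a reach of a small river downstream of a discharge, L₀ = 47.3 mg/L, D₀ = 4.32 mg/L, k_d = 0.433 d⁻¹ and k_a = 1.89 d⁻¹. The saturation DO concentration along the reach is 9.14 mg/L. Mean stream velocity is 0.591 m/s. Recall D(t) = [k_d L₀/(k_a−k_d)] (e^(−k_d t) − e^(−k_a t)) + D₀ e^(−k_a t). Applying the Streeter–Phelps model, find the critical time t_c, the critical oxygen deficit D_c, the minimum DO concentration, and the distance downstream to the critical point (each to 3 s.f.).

t_c ≈ 0.759 d; D_c ≈ 7.80 mg/L; min DO ≈ 1.34 mg/L; x_c ≈ 38.8 km

t_c = [1/(k_a−k_d)] ln[(k_a/k_d)(1 − D₀(k_a−k_d)/(k_d L₀))]
= [1/(1.89−0.433)] ln[(1.89/0.433)(1 − 4.32×1.457/(0.433×47.3))]
= (1/1.457) ln[4.365 × 0.6927] = 0.6863 × ln(3.023) = 0.6863 × 1.106 = 0.7594 d.
D_c = (k_d/k_a) L₀ e^(−k_d t_c) = (0.433/1.89) × 47.3 × e^(−0.433×0.7594) = 0.2291 × 47.3 × 0.7198 = 7.800 mg/L.
Minimum DO = C_s − D_c = 9.14 − 7.800 = 1.340 mg/L.
x_c = v t_c = 0.591 m/s × 0.7594 d × 86400 s/d = 38780 m ≈ 38.8 km.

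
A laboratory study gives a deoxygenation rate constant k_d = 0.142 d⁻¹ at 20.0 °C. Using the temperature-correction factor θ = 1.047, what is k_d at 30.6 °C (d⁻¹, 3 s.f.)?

k_d(T₂) = k_d(T₁) · θ^(T₂−T₁) = 0.142 × 1.047^(30.6−20.0)
= 0.142 × 1.047^10.6 = 0.142 × 1.627 = 0.2311 d⁻¹.

k_d ≈ 0.231 d⁻¹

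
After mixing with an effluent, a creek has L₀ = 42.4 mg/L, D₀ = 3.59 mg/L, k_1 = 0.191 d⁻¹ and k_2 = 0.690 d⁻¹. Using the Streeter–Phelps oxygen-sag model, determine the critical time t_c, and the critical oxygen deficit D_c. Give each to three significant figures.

t_c ≈ 2.07 d; D_c ≈ 7.90 mg/L

t_c = [1/(k_2−k_1)] ln[(k_2/k_1)(1 − D₀(k_2−k_1)/(k_1 L₀))]
= [1/(0.690−0.191)] ln[(0.690/0.191)(1 − 3.59×0.4990/(0.191×42.4))]
= (1/0.4990) ln[3.613 × 0.7788] = 2.004 × ln(2.813) = 2.004 × 1.034 = 2.073 d.
L(t_c) = L₀ e^(−k_1 t_c) = 42.4 × 0.6730 = 28.54 mg/L, and at the critical point k_2 D_c = k_1 L, so D_c = (0.191/0.690) × 28.54 = 7.899 mg/L.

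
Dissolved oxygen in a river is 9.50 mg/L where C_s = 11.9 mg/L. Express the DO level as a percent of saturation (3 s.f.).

% saturation = C/C_s × 100 = 9.50/11.9 × 100 = 79.8 %.

79.8 % saturation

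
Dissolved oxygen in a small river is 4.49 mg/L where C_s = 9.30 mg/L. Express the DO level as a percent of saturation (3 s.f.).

48.3 % saturation

% saturation = C/C_s × 100 = 4.49/9.30 × 100 = 48.3 %.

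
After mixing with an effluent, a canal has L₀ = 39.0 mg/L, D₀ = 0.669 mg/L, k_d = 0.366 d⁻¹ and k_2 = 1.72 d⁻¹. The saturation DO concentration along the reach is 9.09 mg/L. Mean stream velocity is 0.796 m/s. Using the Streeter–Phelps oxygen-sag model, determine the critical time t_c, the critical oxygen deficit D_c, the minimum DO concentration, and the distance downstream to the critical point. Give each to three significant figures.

t_c ≈ 1.09 d; D_c ≈ 5.56 mg/L; min DO ≈ 3.53 mg/L; x_c ≈ 75.3 km

t_c = [1/(k_2−k_d)] ln[(k_2/k_d)(1 − D₀(k_2−k_d)/(k_d L₀))]
= [1/(1.72−0.366)] ln[(1.72/0.366)(1 − 0.669×1.354/(0.366×39.0))]
= (1/1.354) ln[4.699 × 0.9365] = 0.7386 × ln(4.401) = 0.7386 × 1.482 = 1.094 d.
D_c = (k_d/k_2) L₀ e^(−k_d t_c) = (0.366/1.72) × 39.0 × e^(−0.366×1.094) = 0.2128 × 39.0 × 0.6699 = 5.560 mg/L.
Minimum DO = C_s − D_c = 9.09 − 5.560 = 3.530 mg/L.
x_c = v t_c = 0.796 m/s × 1.094 d × 86400 s/d = 75270 m ≈ 75.3 km.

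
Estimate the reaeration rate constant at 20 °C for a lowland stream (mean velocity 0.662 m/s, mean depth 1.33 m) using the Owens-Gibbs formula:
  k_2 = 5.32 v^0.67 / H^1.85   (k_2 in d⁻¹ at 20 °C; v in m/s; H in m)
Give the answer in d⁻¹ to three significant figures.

k_2 = 5.32 × 0.662^0.67 / 1.33^1.85 = 5.32 × 0.7585 / 1.695 = 2.381 d⁻¹.

k_2 ≈ 2.38 d⁻¹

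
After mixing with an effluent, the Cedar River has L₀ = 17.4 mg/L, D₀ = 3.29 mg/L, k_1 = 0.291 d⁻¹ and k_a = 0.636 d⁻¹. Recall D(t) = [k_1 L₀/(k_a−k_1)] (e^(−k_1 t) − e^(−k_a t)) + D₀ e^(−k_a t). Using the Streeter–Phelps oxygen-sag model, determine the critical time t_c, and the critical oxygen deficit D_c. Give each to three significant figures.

At the critical point dD/dt = 0, so k_1 L₀ e^(−k_1 t) = k_a D. Substituting D(t) from the Streeter–Phelps equation and solving for t gives
t_c = ln[(k_a/k_1)(1 − D₀(k_a−k_1)/(k_1 L₀))] / (k_a−k_1).
Here k_a−k_1 = 0.3450 d⁻¹ and 1 − D₀(k_a−k_1)/(k_1 L₀) = 1 − 3.29×0.3450/(0.291×17.4) = 0.7758, so
t_c = ln(2.186 × 0.7758) / 0.3450 = 0.5281 / 0.3450 = 1.531 d.
L(t_c) = L₀ e^(−k_1 t_c) = 17.4 × 0.6406 = 11.15 mg/L, and at the critical point k_a D_c = k_1 L, so D_c = (0.291/0.636) × 11.15 = 5.100 mg/L.

t_c ≈ 1.53 d; D_c ≈ 5.10 mg/L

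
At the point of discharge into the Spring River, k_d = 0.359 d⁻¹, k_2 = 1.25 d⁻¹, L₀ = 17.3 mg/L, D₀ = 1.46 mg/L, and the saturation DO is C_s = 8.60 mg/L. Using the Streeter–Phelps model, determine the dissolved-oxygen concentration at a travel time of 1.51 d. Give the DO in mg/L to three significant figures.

DO ≈ 5.38 mg/L

k_d L₀/(k_2−k_d) = 0.359×17.3/(1.25−0.359) = 6.211/0.8910 = 6.970 mg/L.
e^(−k_d t) = e^(−0.359×1.510) = 0.5815; e^(−k_2 t) = e^(−1.25×1.510) = 0.1514.
D = 6.970 × (0.5815 − 0.1514) + 1.46 × 0.1514 = 2.998 + 0.2211 = 3.219 mg/L.
DO = C_s − D = 8.60 − 3.219 = 5.381 mg/L.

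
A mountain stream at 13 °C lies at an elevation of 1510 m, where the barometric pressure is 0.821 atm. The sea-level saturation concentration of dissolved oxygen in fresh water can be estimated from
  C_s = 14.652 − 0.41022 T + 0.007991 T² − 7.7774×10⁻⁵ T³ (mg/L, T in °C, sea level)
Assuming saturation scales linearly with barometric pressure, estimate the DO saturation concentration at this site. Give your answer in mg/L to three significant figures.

At sea level: C_s = 14.652 − 0.41022×13 + 0.007991×13² − 7.7774×10⁻⁵×13³ = 10.50 mg/L.
Pressure correction: C_s' = 10.50 × 0.821 = 8.619 mg/L.

C_s ≈ 8.62 mg/L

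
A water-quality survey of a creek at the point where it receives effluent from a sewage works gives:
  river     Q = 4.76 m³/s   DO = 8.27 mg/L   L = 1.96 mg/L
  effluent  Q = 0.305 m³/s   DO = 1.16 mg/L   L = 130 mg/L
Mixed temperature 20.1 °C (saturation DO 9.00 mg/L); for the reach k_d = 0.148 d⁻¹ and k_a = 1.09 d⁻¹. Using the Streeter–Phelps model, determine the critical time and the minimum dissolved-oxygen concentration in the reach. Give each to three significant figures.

t_c ≈ 0.595 d; minimum DO ≈ 7.80 mg/L

Mixed DO = (4.76×8.27 + 0.305×1.16)/(4.76+0.305) = 39.72/5.065 = 7.842 mg/L.
Mixed L₀ = (4.76×1.96 + 0.305×130)/(5.065) = 48.98/5.065 = 9.670 mg/L.
Initial deficit D₀ = C_s − DO₀ = 9.00 − 7.842 = 1.158 mg/L.
t_c = (1/0.9420) ln[(1.09/0.148)(1 − 1.158×0.9420/(0.148×9.670))] = 1.062 × ln(1.751) = 0.5945 d.
D_c = (0.148/1.09) × 9.670 × e^(−0.148×0.5945) = 0.1358 × 9.670 × 0.9158 = 1.202 mg/L.
Minimum DO = 9.00 − 1.202 = 7.798 mg/L.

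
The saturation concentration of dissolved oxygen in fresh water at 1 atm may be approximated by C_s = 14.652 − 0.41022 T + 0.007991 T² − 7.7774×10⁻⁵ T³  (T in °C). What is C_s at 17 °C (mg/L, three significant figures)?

C_s ≈ 9.61 mg/L

C_s = 14.652 − 0.41022×17 + 0.007991×17² − 7.7774×10⁻⁵×17³ = 9.606 mg/L.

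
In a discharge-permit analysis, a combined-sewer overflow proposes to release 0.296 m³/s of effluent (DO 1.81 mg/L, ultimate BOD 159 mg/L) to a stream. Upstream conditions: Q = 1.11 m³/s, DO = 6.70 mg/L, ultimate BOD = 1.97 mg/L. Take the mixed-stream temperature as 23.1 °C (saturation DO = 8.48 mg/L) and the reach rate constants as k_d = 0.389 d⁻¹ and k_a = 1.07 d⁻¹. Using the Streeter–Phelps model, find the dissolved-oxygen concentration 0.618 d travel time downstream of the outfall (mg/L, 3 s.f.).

Mixed DO = (1.11×6.70 + 0.296×1.81)/(1.11+0.296) = 7.973/1.406 = 5.671 mg/L.
Mixed L₀ = (1.11×1.97 + 0.296×159)/(1.406) = 49.25/1.406 = 35.03 mg/L.
Initial deficit D₀ = C_s − DO₀ = 8.48 − 5.671 = 2.809 mg/L.
D(0.618) = [0.389×35.03/(1.07−0.389)](e^(−0.389×0.618) − e^(−1.07×0.618)) + 2.809 e^(−1.07×0.618)
= 20.01 × (0.7863 − 0.5162) + 2.809 × 0.5162 = 6.855 mg/L.
DO = 8.48 − 6.855 = 1.625 mg/L.

DO ≈ 1.63 mg/L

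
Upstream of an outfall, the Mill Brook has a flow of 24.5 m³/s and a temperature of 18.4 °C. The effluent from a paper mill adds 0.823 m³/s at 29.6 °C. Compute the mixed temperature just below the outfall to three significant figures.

Flow-weighted mixing: C = (Q_r C_r + Q_w C_w)/(Q_r + Q_w)
= (24.5×18.4 + 0.823×29.6)/(24.5 + 0.823) = 475.2/25.32 = 18.76 °C.

18.8 °C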